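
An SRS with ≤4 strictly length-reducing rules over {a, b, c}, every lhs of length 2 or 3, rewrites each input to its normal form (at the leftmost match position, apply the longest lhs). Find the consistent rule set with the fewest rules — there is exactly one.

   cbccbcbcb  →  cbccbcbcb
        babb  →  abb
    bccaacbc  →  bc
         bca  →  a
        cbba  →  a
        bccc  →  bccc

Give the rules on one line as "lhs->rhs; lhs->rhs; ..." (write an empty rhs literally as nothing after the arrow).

  | cbccbcbcb
  | babb => abb
  | bccaacbc => bcaacbc => baacbc => aacbc => bc
  | bca => ba => a

aac->; ba->a; ca->a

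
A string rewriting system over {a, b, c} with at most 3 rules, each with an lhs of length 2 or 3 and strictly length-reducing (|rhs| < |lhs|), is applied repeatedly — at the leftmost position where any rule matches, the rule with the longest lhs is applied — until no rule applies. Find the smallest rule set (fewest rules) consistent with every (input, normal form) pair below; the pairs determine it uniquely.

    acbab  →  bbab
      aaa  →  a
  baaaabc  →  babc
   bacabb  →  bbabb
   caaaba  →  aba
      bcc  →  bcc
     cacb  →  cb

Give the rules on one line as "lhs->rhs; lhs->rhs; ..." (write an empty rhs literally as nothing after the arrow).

aa->a; ac->b; ca->

  | acbab => bbab
  | aaa => aa => a
  | baaaabc => baaabc => baabc => babc
  | bacabb => bbabb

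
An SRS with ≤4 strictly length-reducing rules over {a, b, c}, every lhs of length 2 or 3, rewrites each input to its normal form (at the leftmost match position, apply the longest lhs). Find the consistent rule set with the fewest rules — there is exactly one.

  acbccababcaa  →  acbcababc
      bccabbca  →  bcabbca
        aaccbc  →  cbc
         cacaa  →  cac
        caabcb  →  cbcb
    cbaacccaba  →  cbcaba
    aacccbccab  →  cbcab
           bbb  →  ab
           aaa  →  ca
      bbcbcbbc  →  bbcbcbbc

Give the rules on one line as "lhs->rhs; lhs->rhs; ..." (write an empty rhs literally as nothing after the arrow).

aa->c; bbb->ab; cc->c

  | acbccababcaa => acbcababcaa => acbcababcc => acbcababc
  | bccabbca => bcabbca
  | aaccbc => cccbc => ccbc => cbc
  | cacaa => cacc => cac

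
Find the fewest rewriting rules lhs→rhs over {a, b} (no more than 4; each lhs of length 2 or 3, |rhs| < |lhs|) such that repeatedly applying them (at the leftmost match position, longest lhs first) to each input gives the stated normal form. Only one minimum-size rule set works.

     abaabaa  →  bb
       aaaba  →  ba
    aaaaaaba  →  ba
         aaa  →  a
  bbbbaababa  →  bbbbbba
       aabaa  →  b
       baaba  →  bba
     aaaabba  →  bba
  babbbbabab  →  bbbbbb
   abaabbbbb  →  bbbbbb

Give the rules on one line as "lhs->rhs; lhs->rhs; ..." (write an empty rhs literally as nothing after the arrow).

aa->; ab->b; abb->b

  | abaabaa => baabaa => bbaa => bb
  | aaaba => aba => ba
  | aaaaaaba => aaaaba => aaba => ba
  | aaa => a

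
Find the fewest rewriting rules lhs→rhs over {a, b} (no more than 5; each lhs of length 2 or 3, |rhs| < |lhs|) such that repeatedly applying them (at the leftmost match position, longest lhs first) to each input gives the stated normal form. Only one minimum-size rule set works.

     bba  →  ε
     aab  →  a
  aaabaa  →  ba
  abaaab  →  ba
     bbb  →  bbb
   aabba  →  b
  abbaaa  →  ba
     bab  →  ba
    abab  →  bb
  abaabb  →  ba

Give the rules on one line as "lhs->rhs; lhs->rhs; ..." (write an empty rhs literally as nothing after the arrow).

  | bba => ε
  | aab => ab => a
  | aaabaa => aabaa => abaa => ba
  | abaaab => baab => bab => ba

aa->a; ab->a; aba->b; bba->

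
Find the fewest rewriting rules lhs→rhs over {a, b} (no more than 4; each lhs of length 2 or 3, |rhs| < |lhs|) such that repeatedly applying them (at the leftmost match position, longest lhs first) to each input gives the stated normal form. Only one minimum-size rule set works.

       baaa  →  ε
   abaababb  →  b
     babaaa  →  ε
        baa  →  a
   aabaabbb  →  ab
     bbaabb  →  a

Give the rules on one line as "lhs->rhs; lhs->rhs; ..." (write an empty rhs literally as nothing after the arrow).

aa->; abb->a; ba->; bb->b

  | baaa => aa => ε
  | abaababb => aababb => babb => bb => b
  | babaaa => baaa => aa => ε
  | baa => a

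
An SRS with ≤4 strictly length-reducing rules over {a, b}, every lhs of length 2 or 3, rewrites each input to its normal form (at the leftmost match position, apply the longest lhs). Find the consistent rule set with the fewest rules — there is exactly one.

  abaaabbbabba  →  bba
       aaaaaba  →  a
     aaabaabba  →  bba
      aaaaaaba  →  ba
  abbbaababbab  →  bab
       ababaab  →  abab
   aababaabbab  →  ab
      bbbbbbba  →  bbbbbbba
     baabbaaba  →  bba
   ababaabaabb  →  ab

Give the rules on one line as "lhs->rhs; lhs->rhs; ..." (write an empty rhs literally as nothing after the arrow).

aaa->; aab->; abb->

  | abaaabbbabba => abbbbabba => bbabba => bba
  | aaaaaba => aaba => a
  | aaabaabba => baabba => bba
  | aaaaaaba => aaaba => ba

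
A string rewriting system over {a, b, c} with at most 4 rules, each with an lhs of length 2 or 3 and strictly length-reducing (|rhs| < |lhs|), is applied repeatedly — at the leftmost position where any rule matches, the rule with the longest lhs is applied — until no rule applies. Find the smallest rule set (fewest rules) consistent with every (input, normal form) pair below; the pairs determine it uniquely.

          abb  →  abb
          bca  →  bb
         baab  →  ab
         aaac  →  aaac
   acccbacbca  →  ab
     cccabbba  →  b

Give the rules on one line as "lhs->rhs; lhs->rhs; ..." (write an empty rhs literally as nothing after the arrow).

  | abb
  | bca => bb
  | baab => ab
  | aaac

ba->; ca->b; cb->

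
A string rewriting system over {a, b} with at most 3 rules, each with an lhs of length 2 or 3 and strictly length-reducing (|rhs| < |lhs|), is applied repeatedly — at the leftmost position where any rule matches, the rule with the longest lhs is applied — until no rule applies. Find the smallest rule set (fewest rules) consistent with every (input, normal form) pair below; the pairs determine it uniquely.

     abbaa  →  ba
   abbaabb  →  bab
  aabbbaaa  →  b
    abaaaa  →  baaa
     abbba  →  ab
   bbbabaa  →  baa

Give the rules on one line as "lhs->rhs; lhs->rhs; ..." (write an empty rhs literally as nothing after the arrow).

  | abbaa => abaa => ba
  | abbaabb => abaabb => babb => bab
  | aabbbaaa => aaabaaa => aabaa => aba => b
  | abaaaa => baaa

aba->b; bb->b; bbb->ab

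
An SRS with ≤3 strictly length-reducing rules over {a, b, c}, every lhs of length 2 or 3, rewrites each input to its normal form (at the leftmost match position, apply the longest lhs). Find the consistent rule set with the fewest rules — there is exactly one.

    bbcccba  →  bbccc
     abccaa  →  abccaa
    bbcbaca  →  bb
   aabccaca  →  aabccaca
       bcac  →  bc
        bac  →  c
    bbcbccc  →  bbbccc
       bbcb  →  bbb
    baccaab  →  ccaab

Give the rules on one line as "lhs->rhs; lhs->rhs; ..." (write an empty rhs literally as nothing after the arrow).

  | bbcccba => bbccc
  | abccaa
  | bbcbaca => bbbaca => bbca => bb
  | aabccaca

ba->; bca->b; bcb->bb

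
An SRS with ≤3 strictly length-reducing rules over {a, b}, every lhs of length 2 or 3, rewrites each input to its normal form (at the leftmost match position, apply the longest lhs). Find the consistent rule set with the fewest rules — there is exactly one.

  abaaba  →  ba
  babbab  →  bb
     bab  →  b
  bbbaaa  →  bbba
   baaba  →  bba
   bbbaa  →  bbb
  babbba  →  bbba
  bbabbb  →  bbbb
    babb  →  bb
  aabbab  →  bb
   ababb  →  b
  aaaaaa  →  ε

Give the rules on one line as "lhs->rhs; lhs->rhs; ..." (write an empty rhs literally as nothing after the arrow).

aa->; ab->

  | abaaba => aaba => ba
  | babbab => bbab => bb
  | bab => b
  | bbbaaa => bbba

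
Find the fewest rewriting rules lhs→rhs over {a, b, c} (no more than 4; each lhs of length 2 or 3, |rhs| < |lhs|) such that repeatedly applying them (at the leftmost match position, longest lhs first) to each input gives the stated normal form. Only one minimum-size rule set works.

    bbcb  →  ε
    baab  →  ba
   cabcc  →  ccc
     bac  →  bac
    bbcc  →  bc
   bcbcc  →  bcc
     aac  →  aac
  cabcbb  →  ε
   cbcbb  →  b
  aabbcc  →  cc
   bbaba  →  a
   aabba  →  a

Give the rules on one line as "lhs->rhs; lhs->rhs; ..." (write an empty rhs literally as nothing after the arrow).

ab->; bb->; bbc->b; cb->

  | bbcb => bb => ε
  | baab => ba
  | cabcc => ccc
  | bac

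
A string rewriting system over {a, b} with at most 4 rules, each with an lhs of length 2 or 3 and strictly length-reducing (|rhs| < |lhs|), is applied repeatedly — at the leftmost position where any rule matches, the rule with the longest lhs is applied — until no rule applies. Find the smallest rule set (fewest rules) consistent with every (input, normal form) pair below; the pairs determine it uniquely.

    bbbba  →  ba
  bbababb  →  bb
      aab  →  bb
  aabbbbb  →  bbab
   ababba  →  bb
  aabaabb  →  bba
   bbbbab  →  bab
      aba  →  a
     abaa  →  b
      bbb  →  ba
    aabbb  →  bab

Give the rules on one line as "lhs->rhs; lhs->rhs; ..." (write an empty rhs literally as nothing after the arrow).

  | bbbba => baba => ba
  | bbababb => bbabb => bbba => baa => bb
  | aab => bb
  | aabbbbb => bbbbbb => babbb => bbab

aa->b; aba->a; abb->ba; bbb->ba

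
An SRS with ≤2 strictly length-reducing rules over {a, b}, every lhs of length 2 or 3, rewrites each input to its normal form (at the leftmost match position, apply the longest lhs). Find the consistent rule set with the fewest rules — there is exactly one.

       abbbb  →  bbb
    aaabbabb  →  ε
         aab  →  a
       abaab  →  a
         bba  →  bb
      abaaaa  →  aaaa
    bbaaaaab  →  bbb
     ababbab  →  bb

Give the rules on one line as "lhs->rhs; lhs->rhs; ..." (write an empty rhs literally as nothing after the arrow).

ab->; ba->b

  | abbbb => bbb
  | aaabbabb => aababb => aabb => ab => ε
  | aab => a
  | abaab => aab => a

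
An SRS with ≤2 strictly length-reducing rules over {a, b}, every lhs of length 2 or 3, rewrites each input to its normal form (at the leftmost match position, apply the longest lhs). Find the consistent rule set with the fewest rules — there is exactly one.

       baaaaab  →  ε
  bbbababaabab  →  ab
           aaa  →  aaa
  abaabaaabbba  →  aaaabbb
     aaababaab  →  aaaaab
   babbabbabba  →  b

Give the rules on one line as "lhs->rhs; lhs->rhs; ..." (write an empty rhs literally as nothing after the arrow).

  | baaaaab => baaaab => baaab => baab => bab => ε
  | bbbababaabab => bbabaabab => baabab => babab => ab
  | aaa
  | abaabaaabbba => ababaaabbba => aaaabbba => aaaabbb

ba->b; bab->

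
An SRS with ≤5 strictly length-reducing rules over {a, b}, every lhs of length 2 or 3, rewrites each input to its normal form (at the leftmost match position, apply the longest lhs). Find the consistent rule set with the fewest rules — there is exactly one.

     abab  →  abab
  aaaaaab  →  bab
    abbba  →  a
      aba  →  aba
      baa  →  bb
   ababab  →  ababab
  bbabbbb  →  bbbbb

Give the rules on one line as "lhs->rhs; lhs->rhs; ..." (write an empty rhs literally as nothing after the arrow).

aa->b; aab->; abb->aa; bba->b

  | abab
  | aaaaaab => baaaab => bbaab => bab
  | abbba => aaba => a
  | aba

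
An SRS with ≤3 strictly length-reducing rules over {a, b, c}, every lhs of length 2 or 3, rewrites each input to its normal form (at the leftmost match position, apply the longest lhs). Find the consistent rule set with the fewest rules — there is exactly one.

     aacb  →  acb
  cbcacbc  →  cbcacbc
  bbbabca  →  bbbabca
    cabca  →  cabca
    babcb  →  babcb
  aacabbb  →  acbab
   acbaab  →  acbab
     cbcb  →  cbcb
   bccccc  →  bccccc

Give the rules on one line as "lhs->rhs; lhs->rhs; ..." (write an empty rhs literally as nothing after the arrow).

aa->a; abb->ba

  | aacb => acb
  | cbcacbc
  | bbbabca
  | cabca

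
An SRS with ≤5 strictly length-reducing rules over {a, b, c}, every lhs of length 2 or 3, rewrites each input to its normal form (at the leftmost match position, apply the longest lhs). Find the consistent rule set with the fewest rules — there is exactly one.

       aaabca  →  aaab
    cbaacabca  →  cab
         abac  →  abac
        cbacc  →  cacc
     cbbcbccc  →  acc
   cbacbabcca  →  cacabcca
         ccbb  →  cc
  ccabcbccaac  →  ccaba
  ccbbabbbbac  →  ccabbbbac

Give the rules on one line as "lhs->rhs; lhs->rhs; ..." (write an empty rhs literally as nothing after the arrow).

  | aaabca => aaab
  | cbaacabca => caacabca => cabca => cab
  | abac
  | cbacc => cacc

aac->; bca->b; cb->c; ccc->a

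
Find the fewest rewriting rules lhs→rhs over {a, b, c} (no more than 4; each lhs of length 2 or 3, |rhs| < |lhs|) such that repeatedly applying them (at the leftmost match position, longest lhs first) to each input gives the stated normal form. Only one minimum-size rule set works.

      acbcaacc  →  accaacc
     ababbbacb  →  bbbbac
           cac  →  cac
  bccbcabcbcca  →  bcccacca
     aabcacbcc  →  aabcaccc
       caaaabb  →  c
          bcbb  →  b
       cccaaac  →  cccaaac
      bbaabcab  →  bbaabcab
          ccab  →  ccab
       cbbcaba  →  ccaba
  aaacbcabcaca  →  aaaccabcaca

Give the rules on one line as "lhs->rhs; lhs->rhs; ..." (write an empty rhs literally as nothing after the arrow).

abb->bb; bcb->; cb->c

  | acbcaacc => accaacc
  | ababbbacb => abbbbacb => bbbbacb => bbbbac
  | cac
  | bccbcabcbcca => bcccabcbcca => bcccacca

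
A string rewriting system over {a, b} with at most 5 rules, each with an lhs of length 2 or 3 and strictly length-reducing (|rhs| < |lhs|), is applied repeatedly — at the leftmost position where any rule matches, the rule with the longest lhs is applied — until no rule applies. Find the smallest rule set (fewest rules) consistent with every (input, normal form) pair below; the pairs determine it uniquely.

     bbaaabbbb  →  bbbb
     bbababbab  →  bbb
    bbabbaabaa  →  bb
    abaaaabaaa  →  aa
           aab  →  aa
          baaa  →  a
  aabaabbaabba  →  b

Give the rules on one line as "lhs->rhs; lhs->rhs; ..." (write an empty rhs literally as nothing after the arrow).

aaa->; ab->a; ba->; baa->

  | bbaaabbbb => babbbb => bbbb
  | bbababbab => bbabbab => bbbab => bbb
  | bbabbaabaa => bbbaabaa => bbbaa => bb
  | abaaaabaaa => aaaaabaaa => aabaaa => aaaaa => aa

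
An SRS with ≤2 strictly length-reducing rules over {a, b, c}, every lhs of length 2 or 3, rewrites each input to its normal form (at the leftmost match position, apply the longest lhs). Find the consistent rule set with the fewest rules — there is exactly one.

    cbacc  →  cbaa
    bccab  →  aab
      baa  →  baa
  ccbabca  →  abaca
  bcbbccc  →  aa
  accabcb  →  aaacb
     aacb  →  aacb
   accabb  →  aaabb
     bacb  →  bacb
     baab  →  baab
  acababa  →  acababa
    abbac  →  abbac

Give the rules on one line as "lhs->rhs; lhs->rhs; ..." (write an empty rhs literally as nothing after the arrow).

  | cbacc => cbaa
  | bccab => ccab => aab
  | baa
  | ccbabca => ababca => abaca

bc->c; cc->a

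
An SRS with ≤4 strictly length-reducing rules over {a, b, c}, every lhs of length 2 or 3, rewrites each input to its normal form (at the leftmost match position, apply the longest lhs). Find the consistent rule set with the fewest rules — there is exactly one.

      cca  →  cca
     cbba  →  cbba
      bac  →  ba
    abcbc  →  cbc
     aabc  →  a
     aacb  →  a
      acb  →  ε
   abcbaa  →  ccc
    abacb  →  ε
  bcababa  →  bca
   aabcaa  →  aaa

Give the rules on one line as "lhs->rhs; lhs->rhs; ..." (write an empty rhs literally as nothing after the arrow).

ab->; ac->a; baa->cc

  | cca
  | cbba
  | bac => ba
  | abcbc => cbc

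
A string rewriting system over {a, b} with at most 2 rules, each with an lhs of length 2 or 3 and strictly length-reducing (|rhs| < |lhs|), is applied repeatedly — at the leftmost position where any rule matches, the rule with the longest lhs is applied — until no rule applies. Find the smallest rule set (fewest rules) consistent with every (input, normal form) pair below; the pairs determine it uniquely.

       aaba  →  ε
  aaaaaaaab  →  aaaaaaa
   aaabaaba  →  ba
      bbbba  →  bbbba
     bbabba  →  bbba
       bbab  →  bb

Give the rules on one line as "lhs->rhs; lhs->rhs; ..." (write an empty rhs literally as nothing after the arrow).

  | aaba => ab => ε
  | aaaaaaaab => aaaaaaa
  | aaabaaba => aababa => abba => ba
  | bbbba

ab->; aba->b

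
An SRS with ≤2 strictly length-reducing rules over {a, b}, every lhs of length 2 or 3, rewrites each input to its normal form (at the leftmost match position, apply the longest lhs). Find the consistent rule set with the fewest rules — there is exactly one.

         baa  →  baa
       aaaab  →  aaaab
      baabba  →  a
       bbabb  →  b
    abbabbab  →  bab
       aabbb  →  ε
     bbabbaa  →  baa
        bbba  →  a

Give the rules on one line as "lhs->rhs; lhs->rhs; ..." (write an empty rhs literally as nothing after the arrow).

abb->bb; bbb->

  | baa
  | aaaab
  | baabba => babba => bbba => a
  | bbabb => bbbb => b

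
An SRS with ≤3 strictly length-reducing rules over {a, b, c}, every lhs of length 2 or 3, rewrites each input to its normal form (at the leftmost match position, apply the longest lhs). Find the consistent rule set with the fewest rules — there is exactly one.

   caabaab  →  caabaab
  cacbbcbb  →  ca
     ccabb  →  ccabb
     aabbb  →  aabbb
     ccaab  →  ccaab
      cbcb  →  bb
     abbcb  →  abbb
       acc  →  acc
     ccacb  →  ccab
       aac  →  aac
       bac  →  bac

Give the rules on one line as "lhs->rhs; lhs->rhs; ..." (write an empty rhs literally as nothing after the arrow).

  | caabaab
  | cacbbcbb => cacbb => ca
  | ccabb
  | aabbb

cb->b; cbb->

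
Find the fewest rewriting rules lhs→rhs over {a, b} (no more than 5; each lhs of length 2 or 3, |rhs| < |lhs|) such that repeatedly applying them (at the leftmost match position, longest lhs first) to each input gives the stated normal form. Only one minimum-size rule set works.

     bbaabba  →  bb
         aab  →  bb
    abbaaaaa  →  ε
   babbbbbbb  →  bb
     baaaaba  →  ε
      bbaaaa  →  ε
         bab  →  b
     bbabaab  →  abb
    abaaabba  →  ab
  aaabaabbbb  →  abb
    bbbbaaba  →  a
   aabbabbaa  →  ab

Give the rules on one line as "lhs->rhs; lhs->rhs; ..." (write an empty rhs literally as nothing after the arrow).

aa->b; ba->; bba->ab; bbb->bb

  | bbaabba => ababba => abba => aab => bb
  | aab => bb
  | abbaaaaa => aabaaaa => bbaaaa => abaaa => aaa => ba => ε
  | babbbbbbb => bbbbbbb => bbbbbb => bbbbb => bbbb => bbb => bb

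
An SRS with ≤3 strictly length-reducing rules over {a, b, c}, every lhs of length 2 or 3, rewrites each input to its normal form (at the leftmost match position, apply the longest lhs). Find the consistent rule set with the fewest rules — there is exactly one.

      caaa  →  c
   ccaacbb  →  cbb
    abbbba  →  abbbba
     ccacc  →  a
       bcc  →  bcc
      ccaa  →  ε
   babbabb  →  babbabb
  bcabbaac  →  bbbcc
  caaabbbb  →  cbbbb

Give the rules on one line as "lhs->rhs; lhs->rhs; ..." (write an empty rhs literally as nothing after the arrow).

aa->c; ca->; ccc->a

  | caaa => aa => c
  | ccaacbb => cacbb => cbb
  | abbbba
  | ccacc => ccc => a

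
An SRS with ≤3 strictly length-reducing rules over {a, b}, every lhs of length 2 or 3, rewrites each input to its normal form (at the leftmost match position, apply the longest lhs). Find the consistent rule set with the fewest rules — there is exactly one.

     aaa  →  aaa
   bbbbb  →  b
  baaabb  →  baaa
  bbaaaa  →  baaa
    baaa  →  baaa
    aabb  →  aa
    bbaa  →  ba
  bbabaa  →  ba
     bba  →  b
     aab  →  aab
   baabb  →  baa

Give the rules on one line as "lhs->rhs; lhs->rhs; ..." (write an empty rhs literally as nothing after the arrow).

  | aaa
  | bbbbb => bbb => b
  | baaabb => baaa
  | bbaaaa => baaa

bb->; bba->b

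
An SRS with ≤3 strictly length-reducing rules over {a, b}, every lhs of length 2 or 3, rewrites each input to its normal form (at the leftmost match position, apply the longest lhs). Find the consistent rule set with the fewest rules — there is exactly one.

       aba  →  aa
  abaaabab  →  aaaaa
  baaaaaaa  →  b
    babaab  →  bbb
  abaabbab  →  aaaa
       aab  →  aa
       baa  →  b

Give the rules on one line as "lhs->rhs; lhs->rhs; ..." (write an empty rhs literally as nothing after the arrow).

  | aba => aa
  | abaaabab => aaaabab => aaaaab => aaaaa
  | baaaaaaa => baaaaaa => baaaaa => baaaa => baaa => baa => ba => b
  | babaab => bbaab => bbab => bbb

ab->a; ba->b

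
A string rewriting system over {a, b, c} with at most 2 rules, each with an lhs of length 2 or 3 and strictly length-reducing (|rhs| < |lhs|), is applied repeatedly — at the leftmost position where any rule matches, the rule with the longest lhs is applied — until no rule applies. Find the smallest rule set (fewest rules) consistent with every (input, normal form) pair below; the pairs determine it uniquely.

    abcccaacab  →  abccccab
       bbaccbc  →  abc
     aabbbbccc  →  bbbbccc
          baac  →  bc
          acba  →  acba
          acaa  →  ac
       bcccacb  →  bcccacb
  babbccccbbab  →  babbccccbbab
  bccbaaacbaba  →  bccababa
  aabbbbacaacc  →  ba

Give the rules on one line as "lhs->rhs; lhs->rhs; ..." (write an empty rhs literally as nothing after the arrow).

  | abcccaacab => abccccab
  | bbaccbc => bacbc => abc
  | aabbbbccc => bbbbccc
  | baac => bc

aa->; bac->a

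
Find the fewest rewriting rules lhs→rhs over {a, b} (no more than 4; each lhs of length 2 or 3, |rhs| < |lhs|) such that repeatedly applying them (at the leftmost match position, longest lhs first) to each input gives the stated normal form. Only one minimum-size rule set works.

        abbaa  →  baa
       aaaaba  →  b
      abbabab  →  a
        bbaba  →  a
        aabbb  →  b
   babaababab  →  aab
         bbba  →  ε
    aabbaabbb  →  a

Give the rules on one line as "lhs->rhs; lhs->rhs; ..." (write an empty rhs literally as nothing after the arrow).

  | abbaa => baa
  | aaaaba => baba => b
  | abbabab => babab => bb => a
  | bbaba => aaba => a

aaa->b; aba->; abb->b; bb->a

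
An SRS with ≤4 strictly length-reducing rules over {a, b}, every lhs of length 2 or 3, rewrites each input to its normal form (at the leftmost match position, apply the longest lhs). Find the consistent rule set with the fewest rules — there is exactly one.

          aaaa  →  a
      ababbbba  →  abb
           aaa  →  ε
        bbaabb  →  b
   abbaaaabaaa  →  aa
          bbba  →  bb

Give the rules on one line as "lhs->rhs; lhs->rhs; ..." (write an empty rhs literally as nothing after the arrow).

  | aaaa => a
  | ababbbba => abbba => abb
  | aaa => ε
  | bbaabb => babb => b

aaa->; ba->; bab->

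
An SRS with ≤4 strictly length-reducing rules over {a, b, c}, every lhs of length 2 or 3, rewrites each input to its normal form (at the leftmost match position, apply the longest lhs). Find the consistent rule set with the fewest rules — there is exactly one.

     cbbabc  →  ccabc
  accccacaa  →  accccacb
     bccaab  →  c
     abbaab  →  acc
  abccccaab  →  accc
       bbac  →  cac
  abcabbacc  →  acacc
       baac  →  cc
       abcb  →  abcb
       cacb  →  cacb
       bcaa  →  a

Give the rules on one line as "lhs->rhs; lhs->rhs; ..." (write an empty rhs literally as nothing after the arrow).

aa->b; bb->c; bca->; bcc->

  | cbbabc => ccabc
  | accccacaa => accccacb
  | bccaab => aab => bb => c
  | abbaab => acaab => acbb => acc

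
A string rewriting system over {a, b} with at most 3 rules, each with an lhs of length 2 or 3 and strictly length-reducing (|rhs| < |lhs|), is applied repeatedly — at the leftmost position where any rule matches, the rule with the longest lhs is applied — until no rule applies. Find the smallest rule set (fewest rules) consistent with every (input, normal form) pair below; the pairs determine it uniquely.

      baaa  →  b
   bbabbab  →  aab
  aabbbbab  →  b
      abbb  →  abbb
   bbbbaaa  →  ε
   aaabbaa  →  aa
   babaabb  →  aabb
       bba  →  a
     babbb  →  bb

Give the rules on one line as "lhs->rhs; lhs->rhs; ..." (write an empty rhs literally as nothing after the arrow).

  | baaa => b
  | bbabbab => abbab => aab
  | aabbbbab => aabbab => aaab => b
  | abbb

aaa->; bab->; bba->a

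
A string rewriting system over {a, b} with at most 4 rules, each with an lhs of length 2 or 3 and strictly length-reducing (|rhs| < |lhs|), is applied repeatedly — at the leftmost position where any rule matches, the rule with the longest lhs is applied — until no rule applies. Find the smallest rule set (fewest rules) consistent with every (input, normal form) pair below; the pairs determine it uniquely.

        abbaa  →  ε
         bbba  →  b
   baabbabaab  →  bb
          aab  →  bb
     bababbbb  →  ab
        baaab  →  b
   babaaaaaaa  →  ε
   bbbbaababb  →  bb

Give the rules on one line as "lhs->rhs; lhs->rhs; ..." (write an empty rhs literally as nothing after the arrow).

  | abbaa => abaa => aaa => ba => ε
  | bbba => aa => b
  | baabbabaab => aabbabaab => bbbabaab => aabaab => bbaab => baab => aab => bb
  | aab => bb

aa->b; ba->; baa->aa; bbb->a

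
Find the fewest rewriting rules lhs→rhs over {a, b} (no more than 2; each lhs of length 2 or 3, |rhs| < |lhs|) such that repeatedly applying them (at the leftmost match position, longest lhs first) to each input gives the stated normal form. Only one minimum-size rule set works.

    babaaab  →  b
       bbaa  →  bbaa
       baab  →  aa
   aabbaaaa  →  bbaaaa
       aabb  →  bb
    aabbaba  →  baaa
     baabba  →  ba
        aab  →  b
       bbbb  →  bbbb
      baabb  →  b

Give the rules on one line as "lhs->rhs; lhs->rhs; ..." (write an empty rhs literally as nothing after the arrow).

  | babaaab => aaaaab => aaaab => aaab => aab => ab => b
  | bbaa
  | baab => bab => aa
  | aabbaaaa => abbaaaa => bbaaaa

ab->b; bab->aa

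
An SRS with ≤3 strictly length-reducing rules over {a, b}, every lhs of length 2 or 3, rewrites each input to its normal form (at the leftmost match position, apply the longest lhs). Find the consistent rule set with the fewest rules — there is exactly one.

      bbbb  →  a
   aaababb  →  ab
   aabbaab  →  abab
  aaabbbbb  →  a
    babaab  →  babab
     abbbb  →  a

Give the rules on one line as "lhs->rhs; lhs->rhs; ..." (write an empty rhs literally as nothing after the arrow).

aa->a; aaa->ab; bb->a

  | bbbb => abb => aa => a
  | aaababb => abbabb => aaabb => abbb => aab => ab
  | aabbaab => abbaab => aaaab => abab
  | aaabbbbb => abbbbbb => aabbbb => abbbb => aabb => abb => aa => a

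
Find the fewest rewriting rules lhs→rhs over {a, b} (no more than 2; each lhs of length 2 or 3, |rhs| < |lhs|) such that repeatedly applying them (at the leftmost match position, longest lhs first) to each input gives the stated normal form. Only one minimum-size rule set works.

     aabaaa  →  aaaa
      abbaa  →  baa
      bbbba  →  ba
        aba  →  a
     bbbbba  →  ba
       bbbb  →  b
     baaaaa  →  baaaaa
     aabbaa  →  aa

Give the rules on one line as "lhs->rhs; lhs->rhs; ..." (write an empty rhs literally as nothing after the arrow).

ab->; bb->b

  | aabaaa => aaaa
  | abbaa => baa
  | bbbba => bbba => bba => ba
  | aba => a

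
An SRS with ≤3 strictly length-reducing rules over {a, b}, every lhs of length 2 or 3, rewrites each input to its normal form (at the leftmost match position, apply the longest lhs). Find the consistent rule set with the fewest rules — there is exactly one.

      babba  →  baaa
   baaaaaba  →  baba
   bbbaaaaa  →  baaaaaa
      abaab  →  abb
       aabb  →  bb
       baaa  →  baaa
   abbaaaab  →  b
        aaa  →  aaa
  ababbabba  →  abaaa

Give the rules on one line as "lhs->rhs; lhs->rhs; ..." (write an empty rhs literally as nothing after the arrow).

aab->b; bba->aa

  | babba => baaa
  | baaaaaba => baaaba => baba
  | bbbaaaaa => baaaaaa
  | abaab => abb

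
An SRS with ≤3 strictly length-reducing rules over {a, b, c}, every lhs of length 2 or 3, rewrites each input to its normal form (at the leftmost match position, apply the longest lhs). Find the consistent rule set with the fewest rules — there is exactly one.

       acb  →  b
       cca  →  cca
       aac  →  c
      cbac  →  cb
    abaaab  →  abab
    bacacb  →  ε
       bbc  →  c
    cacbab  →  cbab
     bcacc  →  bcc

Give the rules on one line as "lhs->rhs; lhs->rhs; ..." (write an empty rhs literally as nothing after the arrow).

  | acb => b
  | cca
  | aac => c
  | cbac => cb

aa->; ac->; bb->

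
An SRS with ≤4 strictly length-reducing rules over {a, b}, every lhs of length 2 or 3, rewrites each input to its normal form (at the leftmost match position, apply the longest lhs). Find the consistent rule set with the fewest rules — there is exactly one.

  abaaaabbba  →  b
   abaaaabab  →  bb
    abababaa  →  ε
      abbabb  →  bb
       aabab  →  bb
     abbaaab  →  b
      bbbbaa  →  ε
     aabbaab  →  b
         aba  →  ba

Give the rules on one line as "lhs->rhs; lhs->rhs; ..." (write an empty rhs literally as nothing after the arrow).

ab->b; baa->; bba->

  | abaaaabbba => baaaabbba => aabbba => abbba => bbba => b
  | abaaaabab => baaaabab => aabab => abab => bab => bb
  | abababaa => bababaa => bbabaa => baa => ε
  | abbabb => bbabb => bb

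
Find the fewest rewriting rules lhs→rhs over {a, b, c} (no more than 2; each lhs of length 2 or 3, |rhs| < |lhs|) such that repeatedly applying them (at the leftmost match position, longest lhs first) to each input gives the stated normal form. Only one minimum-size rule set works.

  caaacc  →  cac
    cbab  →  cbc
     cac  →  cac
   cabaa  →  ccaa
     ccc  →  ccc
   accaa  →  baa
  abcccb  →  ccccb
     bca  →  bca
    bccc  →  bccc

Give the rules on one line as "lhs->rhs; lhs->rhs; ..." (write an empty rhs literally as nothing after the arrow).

  | caaacc => caab => cac
  | cbab => cbc
  | cac
  | cabaa => ccaa

ab->c; acc->b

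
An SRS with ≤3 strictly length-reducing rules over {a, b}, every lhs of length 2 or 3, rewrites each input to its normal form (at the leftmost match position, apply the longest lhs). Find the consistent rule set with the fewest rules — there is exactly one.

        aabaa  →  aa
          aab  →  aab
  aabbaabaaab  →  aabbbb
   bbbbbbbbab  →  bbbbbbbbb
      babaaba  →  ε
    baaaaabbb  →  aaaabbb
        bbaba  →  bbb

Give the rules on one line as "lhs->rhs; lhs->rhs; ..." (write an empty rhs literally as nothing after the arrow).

aba->; ba->; bba->bb

  | aabaa => aa
  | aab
  | aabbaabaaab => aabbabaaab => aabbbaaab => aabbbaab => aabbbab => aabbbb
  | bbbbbbbbab => bbbbbbbbb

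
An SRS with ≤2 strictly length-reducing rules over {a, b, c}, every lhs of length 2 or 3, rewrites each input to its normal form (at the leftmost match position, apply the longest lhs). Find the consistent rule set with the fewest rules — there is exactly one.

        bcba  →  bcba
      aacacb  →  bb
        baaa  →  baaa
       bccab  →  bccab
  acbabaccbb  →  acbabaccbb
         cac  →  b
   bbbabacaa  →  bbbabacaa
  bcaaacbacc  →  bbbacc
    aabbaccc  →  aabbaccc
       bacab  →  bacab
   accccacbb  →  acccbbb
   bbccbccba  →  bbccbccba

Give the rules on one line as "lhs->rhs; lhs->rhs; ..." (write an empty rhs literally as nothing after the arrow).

aac->c; cac->b

  | bcba
  | aacacb => cacb => bb
  | baaa
  | bccab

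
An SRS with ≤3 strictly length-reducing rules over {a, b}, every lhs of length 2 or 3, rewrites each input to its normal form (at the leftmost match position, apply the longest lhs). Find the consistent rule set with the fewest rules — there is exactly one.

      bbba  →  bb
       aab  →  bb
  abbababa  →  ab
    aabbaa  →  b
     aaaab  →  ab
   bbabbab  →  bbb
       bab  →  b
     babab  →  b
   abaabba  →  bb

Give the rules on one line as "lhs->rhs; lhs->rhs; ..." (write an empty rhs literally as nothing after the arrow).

aa->b; ba->

  | bbba => bb
  | aab => bb
  | abbababa => abbaba => abba => ab
  | aabbaa => bbbaa => bba => b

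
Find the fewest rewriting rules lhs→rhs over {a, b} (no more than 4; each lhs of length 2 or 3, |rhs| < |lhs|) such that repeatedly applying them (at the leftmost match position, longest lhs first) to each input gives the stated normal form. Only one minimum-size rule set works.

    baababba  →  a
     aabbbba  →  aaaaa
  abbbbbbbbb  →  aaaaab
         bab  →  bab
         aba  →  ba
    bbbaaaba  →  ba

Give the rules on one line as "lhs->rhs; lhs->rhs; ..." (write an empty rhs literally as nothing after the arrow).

aba->ba; baa->; bb->a

  | baababba => babba => baaa => a
  | aabbbba => aaabba => aaaaa
  | abbbbbbbbb => aabbbbbbb => aaabbbbb => aaaabbb => aaaaab
  | bab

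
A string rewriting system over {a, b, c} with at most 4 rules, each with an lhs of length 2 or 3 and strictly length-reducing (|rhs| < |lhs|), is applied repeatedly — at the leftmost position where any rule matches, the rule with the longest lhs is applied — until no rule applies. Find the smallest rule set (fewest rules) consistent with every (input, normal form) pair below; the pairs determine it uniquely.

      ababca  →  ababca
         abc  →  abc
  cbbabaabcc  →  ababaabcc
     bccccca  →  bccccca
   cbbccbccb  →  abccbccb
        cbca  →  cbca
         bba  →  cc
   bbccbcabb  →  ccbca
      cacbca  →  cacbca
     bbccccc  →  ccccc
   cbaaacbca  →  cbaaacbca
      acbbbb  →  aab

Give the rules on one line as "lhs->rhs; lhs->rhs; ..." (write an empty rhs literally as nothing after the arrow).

bb->; bba->cc; cbb->ab

  | ababca
  | abc
  | cbbabaabcc => ababaabcc
  | bccccca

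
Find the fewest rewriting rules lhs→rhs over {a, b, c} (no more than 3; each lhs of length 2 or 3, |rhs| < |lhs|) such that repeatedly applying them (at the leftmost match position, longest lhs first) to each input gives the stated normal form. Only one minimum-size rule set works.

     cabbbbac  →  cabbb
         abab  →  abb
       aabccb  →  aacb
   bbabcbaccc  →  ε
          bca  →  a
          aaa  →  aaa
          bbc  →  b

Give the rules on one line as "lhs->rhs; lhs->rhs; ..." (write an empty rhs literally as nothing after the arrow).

ba->b; bc->

  | cabbbbac => cabbbbc => cabbb
  | abab => abb
  | aabccb => aacb
  | bbabcbaccc => bbbcbaccc => bbbaccc => bbbccc => bbcc => bc => ε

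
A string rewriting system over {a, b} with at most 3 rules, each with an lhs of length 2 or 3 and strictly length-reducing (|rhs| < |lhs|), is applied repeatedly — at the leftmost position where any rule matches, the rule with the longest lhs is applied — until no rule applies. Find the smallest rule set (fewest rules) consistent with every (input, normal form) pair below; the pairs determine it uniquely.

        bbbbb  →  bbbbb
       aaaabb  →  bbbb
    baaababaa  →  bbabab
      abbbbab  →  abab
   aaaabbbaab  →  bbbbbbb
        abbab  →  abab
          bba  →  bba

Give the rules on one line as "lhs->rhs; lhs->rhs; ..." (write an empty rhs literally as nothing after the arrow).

  | bbbbb
  | aaaabb => baabb => bbbb
  | baaababaa => bbababaa => bbababb => bbabab
  | abbbbab => abbbab => abbab => abab

aa->b; abb->ab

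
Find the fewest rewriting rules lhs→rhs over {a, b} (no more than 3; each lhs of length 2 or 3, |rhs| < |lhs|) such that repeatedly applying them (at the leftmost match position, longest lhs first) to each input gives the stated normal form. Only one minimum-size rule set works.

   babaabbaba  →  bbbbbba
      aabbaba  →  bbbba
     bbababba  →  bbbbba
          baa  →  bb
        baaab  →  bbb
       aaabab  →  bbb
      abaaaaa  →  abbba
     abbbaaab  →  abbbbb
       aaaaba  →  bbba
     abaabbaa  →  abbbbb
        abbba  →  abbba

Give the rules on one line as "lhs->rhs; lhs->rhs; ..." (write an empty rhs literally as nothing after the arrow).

aa->b; bab->bb

  | babaabbaba => bbaabbaba => bbbbbaba => bbbbbba
  | aabbaba => bbbaba => bbbba
  | bbababba => bbbabba => bbbbba
  | baa => bb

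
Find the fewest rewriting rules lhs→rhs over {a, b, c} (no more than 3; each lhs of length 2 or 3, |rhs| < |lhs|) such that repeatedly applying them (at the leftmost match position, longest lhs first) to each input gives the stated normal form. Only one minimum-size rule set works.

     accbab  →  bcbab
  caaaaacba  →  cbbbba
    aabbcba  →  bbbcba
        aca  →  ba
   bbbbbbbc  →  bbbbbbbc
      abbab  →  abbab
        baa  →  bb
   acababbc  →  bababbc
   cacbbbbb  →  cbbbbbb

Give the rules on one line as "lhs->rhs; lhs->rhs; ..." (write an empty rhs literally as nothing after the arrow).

aa->b; ac->b

  | accbab => bcbab
  | caaaaacba => cbaaacba => cbbacba => cbbbba
  | aabbcba => bbbcba
  | aca => ba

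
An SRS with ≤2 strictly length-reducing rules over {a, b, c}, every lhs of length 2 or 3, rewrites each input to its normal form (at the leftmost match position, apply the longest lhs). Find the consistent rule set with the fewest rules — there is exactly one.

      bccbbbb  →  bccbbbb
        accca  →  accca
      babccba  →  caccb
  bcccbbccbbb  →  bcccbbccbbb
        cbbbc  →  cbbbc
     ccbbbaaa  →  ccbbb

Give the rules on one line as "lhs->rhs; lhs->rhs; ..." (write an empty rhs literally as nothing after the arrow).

  | bccbbbb
  | accca
  | babccba => caccba => caccb
  | bcccbbccbbb

ba->b; bab->ca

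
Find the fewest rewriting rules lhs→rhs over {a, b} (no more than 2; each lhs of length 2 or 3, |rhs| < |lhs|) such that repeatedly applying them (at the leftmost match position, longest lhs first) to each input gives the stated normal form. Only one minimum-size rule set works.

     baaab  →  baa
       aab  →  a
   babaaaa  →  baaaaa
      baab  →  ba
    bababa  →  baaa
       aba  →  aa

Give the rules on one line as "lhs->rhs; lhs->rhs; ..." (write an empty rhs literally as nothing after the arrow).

ab->; aba->aa

  | baaab => baa
  | aab => a
  | babaaaa => baaaaa
  | baab => ba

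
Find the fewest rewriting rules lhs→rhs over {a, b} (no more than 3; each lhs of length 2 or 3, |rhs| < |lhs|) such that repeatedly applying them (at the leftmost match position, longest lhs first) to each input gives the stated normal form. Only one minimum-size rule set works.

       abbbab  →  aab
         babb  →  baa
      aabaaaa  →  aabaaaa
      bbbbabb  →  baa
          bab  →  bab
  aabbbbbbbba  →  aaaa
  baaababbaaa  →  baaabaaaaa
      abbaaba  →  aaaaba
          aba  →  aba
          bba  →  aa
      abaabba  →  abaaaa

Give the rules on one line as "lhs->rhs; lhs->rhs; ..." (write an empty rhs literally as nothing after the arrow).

  | abbbab => aab
  | babb => baa
  | aabaaaa
  | bbbbabb => babb => baa

bb->a; bbb->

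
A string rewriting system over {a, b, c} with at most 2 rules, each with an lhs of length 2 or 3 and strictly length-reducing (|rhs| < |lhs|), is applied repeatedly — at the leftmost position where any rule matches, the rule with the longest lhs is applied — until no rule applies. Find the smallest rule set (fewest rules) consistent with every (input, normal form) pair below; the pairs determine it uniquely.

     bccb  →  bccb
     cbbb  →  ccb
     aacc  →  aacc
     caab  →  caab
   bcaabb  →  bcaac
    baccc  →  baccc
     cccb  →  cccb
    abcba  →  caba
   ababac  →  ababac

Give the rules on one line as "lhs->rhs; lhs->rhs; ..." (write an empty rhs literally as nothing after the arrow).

abc->ca; bb->c

  | bccb
  | cbbb => ccb
  | aacc
  | caab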